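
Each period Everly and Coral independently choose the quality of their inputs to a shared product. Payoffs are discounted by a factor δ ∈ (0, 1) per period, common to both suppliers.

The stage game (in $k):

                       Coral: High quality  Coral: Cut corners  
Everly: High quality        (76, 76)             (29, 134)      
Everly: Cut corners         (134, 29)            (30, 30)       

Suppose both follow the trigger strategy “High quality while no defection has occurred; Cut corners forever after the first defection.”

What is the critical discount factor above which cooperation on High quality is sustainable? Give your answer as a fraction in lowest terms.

29/52

One-period gain from deviating is 134 − 76 = 58. The loss is 76 − 30 = 46 in every subsequent period, with present value 46·δ/(1−δ).
Deviation is unprofitable when 46·δ/(1−δ) ≥ 58, i.e. δ/(1−δ) ≥ 29/23.
Equivalently δ ≥ 58/(58+46) = 29/52.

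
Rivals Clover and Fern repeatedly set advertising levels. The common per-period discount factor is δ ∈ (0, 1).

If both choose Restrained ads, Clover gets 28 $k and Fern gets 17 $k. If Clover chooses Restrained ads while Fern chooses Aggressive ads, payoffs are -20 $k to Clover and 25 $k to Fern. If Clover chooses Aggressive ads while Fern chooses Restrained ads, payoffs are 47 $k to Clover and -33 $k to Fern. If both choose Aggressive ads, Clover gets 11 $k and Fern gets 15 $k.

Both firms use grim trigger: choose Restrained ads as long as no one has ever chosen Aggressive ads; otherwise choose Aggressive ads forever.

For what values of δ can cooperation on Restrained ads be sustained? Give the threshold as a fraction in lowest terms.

4/5

For Clover: deviation gain 47−28 = 19, per-period punishment loss 28−11 = 17. IC gives δ ≥ 19/36.
For Fern: gain 8, loss 2 per period, so δ ≥ 8/10 = 4/5.
The tighter constraint is Fern's, so cooperation needs δ ≥ 4/5.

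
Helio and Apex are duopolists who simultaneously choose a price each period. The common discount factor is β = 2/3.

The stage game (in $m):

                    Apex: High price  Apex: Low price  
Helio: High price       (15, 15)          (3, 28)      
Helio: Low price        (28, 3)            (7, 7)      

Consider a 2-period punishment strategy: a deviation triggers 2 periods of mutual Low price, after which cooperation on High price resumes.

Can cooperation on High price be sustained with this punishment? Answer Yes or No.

No

A one-shot deviation gives 28 now, then 7 for 2 periods, then back to 15.
Gain from deviating: (28−15) today; loss: (15−7) in each of the next 2 periods.
No-deviation condition: (15−7)(β+…+β^2) ≥ 28−15, i.e. β+…+β^2 ≥ 13/8.
At β = 2/3: β+…+β^2 = 1.1111 < 1.6250.
So cooperation is not sustainable.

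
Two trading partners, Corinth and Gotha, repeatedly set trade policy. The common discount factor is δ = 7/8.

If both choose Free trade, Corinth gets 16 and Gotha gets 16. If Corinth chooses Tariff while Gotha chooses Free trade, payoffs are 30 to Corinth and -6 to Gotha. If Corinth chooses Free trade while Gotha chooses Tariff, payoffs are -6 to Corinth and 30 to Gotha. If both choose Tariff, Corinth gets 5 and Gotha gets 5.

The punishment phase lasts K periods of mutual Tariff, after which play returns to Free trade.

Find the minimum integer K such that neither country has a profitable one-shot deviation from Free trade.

2

Need Σ_{k=1}^{K} δ^k ≥ (30−16)/(16−5) = 1.2727 at δ = 7/8.
At K = 1 the sum is 0.8750 < 1.2727; at K = 2 it is 1.6406 ≥ 1.2727.
So the minimum punishment length is K = 2.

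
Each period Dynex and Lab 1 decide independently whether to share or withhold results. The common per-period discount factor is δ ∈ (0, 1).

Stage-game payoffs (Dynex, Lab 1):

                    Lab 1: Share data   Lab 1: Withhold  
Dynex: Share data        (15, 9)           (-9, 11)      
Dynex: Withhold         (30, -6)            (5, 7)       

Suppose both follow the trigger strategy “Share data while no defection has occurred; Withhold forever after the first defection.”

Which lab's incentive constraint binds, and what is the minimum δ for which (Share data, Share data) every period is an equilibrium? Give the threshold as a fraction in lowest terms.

For Dynex: deviation gain 30−15 = 15, per-period punishment loss 15−5 = 10. IC gives δ ≥ 15/25 = 3/5.
For Lab 1: gain 2, loss 2 per period, so δ ≥ 2/4 = 1/2.
The tighter constraint is Dynex's, so cooperation needs δ ≥ 3/5.

Dynex; δ ≥ 3/5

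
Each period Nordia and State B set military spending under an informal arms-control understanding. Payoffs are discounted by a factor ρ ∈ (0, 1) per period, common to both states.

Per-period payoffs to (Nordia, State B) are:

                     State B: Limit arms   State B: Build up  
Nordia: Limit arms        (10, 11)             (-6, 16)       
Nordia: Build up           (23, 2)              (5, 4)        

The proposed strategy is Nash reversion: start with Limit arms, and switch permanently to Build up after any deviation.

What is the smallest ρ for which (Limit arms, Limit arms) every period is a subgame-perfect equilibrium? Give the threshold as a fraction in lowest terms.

13/18

For Nordia: deviation gain 23−10 = 13, per-period punishment loss 10−5 = 5. IC gives ρ ≥ 13/18.
For State B: gain 5, loss 7 per period, so ρ ≥ 5/12.
The tighter constraint is Nordia's, so cooperation needs ρ ≥ 13/18.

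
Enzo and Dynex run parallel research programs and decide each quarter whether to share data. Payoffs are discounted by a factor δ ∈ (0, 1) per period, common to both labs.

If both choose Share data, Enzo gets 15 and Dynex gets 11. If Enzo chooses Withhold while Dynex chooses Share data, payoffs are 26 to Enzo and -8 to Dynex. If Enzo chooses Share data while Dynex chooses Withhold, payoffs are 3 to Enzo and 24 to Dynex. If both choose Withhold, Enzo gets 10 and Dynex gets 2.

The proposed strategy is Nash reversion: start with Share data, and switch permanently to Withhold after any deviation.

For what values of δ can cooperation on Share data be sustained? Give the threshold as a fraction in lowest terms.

11/16

Enzo: cooperation gives 15 each period; deviation gives 26 once then 10 forever.
  15/(1−δ) ≥ 26 + 10δ/(1−δ) ⇒ δ ≥ 11/16.
Dynex: cooperation gives 11 each period; deviation gives 24 once then 2 forever.
  δ ≥ 13/22.
Both must hold, so the binding constraint is Enzo's: δ ≥ 11/16.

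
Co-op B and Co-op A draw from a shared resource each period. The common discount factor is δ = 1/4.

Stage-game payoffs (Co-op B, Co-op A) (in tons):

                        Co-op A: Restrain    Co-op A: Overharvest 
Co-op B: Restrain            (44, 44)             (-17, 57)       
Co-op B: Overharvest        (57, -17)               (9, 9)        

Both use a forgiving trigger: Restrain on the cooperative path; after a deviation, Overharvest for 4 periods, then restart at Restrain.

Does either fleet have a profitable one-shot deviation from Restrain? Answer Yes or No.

Yes

A one-shot deviation gives 57 now, then 9 for 4 periods, then back to 44.
Gain from deviating: (57−44) today; loss: (44−9) in each of the next 4 periods.
No-deviation condition: (44−9)(δ+…+δ^4) ≥ 57−44, i.e. δ+…+δ^4 ≥ 13/35.
At δ = 1/4: δ+…+δ^4 = 0.3320 < 0.3714.
So cooperation is not sustainable.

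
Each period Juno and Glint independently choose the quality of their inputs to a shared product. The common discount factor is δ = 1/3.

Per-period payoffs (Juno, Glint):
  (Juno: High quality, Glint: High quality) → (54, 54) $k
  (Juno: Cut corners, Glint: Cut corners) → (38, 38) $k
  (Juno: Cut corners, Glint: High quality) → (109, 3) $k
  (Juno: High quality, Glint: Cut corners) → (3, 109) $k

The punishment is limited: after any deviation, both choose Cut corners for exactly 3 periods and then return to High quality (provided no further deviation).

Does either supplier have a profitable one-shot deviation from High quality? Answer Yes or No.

Yes

A one-shot deviation gives 109 now, then 38 for 3 periods, then back to 54.
Gain from deviating: (109−54) today; loss: (54−38) in each of the next 3 periods.
No-deviation condition: (54−38)(δ+…+δ^3) ≥ 109−54, i.e. δ+…+δ^3 ≥ 55/16.
At δ = 1/3: δ+…+δ^3 = 0.4815 < 3.4375.
So cooperation is not sustainable.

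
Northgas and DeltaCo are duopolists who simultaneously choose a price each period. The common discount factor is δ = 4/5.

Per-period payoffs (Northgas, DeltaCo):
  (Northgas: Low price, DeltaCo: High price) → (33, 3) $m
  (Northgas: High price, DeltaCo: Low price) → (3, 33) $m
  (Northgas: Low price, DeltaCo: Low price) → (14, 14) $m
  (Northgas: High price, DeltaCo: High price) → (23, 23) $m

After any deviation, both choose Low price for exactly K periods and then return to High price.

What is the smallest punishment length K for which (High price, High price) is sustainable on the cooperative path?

2

No profitable deviation requires (23−14)(δ+…+δ^K) ≥ 33−23, i.e. δ+…+δ^K ≥ 10/9 ≈ 1.1111.
With δ = 4/5, the partial sums are K=1: 0.8000, K=2: 1.4400.
K = 2 is the first length at which the sum reaches 1.1111.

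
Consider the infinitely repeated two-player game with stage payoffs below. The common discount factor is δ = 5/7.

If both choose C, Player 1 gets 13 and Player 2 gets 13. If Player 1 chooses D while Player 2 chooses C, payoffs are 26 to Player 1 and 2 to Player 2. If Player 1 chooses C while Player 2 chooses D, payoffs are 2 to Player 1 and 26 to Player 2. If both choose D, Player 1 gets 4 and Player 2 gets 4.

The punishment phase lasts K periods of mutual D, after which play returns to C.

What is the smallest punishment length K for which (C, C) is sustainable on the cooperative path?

3

No profitable deviation requires (13−4)(δ+…+δ^K) ≥ 26−13, i.e. δ+…+δ^K ≥ 13/9 ≈ 1.4444.
With δ = 5/7, the partial sums are K=1: 0.7143, K=2: 1.2245, K=3: 1.5889.
K = 3 is the first length at which the sum reaches 1.4444.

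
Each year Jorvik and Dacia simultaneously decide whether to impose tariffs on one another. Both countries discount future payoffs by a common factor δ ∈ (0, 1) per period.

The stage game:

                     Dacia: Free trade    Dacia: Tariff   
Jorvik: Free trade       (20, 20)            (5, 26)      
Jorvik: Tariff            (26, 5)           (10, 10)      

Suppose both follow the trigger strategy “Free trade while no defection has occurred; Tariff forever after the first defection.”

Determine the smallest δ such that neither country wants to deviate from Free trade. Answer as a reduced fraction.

One-period gain from deviating is 26 − 20 = 6. The loss is 20 − 10 = 10 in every subsequent period, with present value 10·δ/(1−δ).
Deviation is unprofitable when 10·δ/(1−δ) ≥ 6, i.e. δ/(1−δ) ≥ 3/5.
Equivalently δ ≥ 6/(6+10) = 3/8.

3/8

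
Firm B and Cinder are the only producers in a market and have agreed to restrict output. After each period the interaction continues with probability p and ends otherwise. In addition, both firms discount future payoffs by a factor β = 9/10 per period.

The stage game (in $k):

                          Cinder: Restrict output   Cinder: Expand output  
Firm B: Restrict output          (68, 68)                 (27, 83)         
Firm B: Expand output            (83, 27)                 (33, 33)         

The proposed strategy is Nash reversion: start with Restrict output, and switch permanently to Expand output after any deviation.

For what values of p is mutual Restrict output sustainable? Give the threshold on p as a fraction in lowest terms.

Expected continuation weight on next period's payoff is β·p = 9/10·p, which plays the role of the discount factor.
Cooperation requires 9/10·p ≥ (83−68)/(83−33) = 3/10, hence p ≥ 1/3.

1/3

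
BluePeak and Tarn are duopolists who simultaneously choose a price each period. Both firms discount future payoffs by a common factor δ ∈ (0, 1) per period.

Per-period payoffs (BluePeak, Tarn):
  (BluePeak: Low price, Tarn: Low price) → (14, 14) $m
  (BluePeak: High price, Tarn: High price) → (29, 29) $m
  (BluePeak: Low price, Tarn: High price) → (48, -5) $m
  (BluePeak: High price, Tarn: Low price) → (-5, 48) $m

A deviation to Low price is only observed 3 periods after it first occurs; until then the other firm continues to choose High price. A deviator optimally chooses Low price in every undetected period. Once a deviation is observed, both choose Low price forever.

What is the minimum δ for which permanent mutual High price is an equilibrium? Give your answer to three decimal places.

0.824

The best deviation is to choose Low price for all 3 undetected periods, earning 48 each, then 14 forever once detected.
Deviation value: 48(1−δ^3)/(1−δ) + 14δ^3/(1−δ); cooperation value: 29/(1−δ).
IC: 29 ≥ 48(1−δ^3) + 14δ^3 = 48 − 34δ^3.
So δ^3 ≥ 19/34, giving δ ≥ (19/34)^(1/3) ≈ 0.824.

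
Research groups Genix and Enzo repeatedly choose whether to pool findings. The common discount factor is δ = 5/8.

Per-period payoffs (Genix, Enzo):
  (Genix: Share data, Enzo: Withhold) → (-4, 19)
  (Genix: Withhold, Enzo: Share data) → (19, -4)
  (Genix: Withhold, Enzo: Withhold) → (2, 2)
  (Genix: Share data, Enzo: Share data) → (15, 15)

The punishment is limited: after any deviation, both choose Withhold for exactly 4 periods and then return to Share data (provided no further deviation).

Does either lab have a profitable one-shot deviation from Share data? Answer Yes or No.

No

Comparing payoff streams over the 5 periods until play realigns: cooperate → 15(1+δ+…+δ^4); deviate → 19 + 2(δ+…+δ^4).
Cooperation is sustained iff (15−2)(δ+…+δ^4) ≥ 19−15.
δ+…+δ^4 = 5/8·(1−(5/8)^4)/(1−5/8) = 1.4124, and (19−15)/(15−2) = 0.3077.
1.4124 ≥ 0.3077, so cooperation is sustainable.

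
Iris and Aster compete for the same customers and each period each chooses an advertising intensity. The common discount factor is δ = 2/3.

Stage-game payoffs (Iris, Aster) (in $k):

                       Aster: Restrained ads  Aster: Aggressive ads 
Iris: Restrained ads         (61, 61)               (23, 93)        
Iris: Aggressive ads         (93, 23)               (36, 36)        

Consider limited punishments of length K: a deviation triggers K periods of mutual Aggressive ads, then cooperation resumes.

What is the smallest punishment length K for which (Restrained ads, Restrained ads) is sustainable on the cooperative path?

Need Σ_{k=1}^{K} δ^k ≥ (93−61)/(61−36) = 1.2800 at δ = 2/3.
At K = 2 the sum is 1.1111 < 1.2800; at K = 3 it is 1.4074 ≥ 1.2800.
So the minimum punishment length is K = 3.

3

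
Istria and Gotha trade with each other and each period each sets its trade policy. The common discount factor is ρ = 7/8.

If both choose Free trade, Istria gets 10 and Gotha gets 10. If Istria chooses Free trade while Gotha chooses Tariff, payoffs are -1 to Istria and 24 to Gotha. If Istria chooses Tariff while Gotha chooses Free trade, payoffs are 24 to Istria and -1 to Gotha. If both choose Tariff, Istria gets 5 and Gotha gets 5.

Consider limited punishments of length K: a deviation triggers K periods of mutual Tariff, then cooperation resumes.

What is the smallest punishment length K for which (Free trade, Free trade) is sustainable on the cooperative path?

4

No profitable deviation requires (10−5)(ρ+…+ρ^K) ≥ 24−10, i.e. ρ+…+ρ^K ≥ 14/5 ≈ 2.8000.
With ρ = 7/8, the partial sums are K=1: 0.8750, K=2: 1.6406, K=3: 2.3105, K=4: 2.8967.
K = 4 is the first length at which the sum reaches 2.8000.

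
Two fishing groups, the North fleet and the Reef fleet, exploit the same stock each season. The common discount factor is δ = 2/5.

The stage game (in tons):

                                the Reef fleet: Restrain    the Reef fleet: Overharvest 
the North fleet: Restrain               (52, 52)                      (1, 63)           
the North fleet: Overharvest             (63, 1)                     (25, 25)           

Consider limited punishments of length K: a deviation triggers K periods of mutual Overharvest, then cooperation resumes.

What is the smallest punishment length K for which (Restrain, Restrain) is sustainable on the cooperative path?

2

Need Σ_{k=1}^{K} δ^k ≥ (63−52)/(52−25) = 0.4074 at δ = 2/5.
At K = 1 the sum is 0.4000 < 0.4074; at K = 2 it is 0.5600 ≥ 0.4074.
So the minimum punishment length is K = 2.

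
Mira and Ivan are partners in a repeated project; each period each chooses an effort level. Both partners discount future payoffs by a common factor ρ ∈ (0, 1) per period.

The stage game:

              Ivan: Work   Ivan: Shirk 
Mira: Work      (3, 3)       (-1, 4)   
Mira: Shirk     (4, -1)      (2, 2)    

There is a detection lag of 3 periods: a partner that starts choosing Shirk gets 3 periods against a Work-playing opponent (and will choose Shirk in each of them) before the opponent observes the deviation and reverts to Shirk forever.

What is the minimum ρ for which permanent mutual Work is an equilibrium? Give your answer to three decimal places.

A deviator earns 4 for 3 periods, then 2 forever; cooperating earns 3 forever. Multiplying the IC by (1−ρ):
3 ≥ 4(1−ρ^3) + 2ρ^3, so 2·ρ^3 ≥ 1 and ρ^3 ≥ 1/2.
ρ ≥ (1/2)^(1/3) ≈ 0.794.

0.794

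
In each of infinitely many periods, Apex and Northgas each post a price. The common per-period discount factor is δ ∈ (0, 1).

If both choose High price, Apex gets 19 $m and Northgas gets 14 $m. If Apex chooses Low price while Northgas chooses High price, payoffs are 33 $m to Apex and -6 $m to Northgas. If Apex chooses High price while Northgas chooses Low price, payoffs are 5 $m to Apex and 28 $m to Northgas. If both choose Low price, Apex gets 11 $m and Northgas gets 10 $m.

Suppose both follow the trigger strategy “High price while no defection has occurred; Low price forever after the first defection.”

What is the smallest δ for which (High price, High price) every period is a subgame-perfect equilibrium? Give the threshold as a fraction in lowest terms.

7/9

For Apex: deviation gain 33−19 = 14, per-period punishment loss 19−11 = 8. IC gives δ ≥ 14/22 = 7/11.
For Northgas: gain 14, loss 4 per period, so δ ≥ 14/18 = 7/9.
The tighter constraint is Northgas's, so cooperation needs δ ≥ 7/9.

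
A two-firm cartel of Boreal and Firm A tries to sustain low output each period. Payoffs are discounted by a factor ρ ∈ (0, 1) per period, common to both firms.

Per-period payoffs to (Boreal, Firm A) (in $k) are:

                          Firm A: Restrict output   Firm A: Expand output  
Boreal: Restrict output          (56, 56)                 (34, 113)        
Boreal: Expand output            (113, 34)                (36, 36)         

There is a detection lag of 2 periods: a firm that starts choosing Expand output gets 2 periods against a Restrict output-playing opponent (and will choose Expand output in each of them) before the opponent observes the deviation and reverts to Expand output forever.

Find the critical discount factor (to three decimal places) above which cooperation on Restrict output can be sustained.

The best deviation is to choose Expand output for all 2 undetected periods, earning 113 each, then 36 forever once detected.
Deviation value: 113(1−ρ^2)/(1−ρ) + 36ρ^2/(1−ρ); cooperation value: 56/(1−ρ).
IC: 56 ≥ 113(1−ρ^2) + 36ρ^2 = 113 − 77ρ^2.
So ρ^2 ≥ 57/77, giving ρ ≥ (57/77)^(1/2) ≈ 0.860.

0.860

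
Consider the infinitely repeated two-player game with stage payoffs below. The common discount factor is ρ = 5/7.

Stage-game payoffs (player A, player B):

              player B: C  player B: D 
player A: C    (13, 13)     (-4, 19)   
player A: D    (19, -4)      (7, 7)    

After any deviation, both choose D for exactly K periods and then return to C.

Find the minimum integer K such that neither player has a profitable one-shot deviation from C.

Need Σ_{k=1}^{K} ρ^k ≥ (19−13)/(13−7) = 1.0000 at ρ = 5/7.
At K = 1 the sum is 0.7143 < 1.0000; at K = 2 it is 1.2245 ≥ 1.0000.
So the minimum punishment length is K = 2.

2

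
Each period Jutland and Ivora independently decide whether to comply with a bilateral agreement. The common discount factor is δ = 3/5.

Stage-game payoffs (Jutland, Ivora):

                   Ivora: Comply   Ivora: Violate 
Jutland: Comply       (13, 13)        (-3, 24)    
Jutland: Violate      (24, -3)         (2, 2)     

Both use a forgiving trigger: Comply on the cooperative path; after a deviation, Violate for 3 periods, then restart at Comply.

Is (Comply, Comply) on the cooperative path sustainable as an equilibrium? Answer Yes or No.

Comparing payoff streams over the 4 periods until play realigns: cooperate → 13(1+δ+…+δ^3); deviate → 24 + 2(δ+…+δ^3).
Cooperation is sustained iff (13−2)(δ+…+δ^3) ≥ 24−13.
δ+…+δ^3 = 3/5·(1−(3/5)^3)/(1−3/5) = 1.1760, and (24−13)/(13−2) = 1.0000.
1.1760 ≥ 1.0000, so cooperation is sustainable.

Yes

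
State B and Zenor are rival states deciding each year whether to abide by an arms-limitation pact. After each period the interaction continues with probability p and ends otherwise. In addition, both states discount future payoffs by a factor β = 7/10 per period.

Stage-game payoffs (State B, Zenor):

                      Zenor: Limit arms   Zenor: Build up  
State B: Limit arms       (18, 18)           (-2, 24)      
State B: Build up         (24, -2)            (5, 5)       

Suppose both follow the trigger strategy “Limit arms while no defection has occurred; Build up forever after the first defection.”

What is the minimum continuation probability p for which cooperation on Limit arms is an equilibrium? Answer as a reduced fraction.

60/133

With continuation probability p and discount β, the effective per-period discount factor is βp.
Grim-trigger IC: βp ≥ (24−18)/(24−5) = 6/19.
So p ≥ (6/19)/(7/10) = 60/133.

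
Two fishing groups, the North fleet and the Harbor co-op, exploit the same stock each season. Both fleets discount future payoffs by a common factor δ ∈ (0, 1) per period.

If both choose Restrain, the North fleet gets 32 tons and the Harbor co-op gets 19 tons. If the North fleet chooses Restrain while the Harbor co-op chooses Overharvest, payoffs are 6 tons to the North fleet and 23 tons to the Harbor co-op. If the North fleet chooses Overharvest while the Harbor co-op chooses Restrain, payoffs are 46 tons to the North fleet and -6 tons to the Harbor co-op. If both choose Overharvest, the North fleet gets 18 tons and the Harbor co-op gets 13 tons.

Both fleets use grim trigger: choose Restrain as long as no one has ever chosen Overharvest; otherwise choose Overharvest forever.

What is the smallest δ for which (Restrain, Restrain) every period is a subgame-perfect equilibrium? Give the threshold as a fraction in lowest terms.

1/2

the North fleet: cooperation gives 32 each period; deviation gives 46 once then 18 forever.
  32/(1−δ) ≥ 46 + 18δ/(1−δ) ⇒ δ ≥ 14/28 = 1/2.
the Harbor co-op: cooperation gives 19 each period; deviation gives 23 once then 13 forever.
  δ ≥ 4/10 = 2/5.
Both must hold, so the binding constraint is the North fleet's: δ ≥ 1/2.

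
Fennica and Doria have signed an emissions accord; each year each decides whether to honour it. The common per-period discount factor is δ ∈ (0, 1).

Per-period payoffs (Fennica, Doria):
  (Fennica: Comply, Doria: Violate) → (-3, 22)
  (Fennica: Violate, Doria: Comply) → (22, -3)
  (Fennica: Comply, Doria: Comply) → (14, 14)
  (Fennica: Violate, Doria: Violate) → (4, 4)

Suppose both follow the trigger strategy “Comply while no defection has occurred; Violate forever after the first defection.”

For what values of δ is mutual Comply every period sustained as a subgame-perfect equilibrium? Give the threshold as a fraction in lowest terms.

4/9

Cooperation forever yields 14 each period: 14/(1−δ).
Deviating yields 22 once, then 4 forever: 22 + 4δ/(1−δ).
No profitable deviation requires 14/(1−δ) ≥ 22 + 4δ/(1−δ).
Multiplying by (1−δ): 14 ≥ 22(1−δ) + 4δ = 22 − 18δ.
So 18δ ≥ 8, i.e. δ ≥ 8/18 = 4/9.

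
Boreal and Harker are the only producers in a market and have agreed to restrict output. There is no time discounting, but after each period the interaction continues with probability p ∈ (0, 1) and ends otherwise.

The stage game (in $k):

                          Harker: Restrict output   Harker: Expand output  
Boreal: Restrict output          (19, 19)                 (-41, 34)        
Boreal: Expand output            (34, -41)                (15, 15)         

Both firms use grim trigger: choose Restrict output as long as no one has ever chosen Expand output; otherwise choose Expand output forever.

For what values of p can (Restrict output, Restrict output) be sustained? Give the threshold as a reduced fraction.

15/19

Expected cooperation value is 19 + p·19 + p²·19 + … = 19/(1−p); deviation gives 34 + p·15/(1−p).
19 ≥ 34(1−p) + 15p ⇒ 19p ≥ 15 ⇒ p ≥ 15/19.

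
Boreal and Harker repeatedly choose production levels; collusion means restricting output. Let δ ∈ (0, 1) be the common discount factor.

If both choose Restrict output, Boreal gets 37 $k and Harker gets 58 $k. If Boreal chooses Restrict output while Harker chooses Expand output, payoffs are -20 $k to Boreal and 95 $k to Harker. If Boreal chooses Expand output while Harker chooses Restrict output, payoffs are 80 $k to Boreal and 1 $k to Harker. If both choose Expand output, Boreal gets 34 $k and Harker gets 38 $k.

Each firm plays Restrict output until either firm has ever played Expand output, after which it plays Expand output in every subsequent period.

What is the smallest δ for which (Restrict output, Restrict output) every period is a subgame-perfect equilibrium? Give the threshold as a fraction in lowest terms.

Boreal's threshold: (80−37)/(80−34) = 43/46.
Harker's threshold: (95−58)/(95−38) = 37/57.
43/46 > 37/57, so Boreal binds and δ* = 43/46.

43/46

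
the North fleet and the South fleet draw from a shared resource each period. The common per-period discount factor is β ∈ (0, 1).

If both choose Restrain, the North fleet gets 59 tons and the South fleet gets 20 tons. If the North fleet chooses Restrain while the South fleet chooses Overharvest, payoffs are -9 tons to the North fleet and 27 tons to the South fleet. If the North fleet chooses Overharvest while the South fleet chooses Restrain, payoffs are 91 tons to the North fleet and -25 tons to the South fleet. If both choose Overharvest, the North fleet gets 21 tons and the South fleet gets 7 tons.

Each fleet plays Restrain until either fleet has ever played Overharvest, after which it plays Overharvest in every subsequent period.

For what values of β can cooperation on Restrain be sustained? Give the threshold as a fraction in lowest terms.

the North fleet: cooperation gives 59 each period; deviation gives 91 once then 21 forever.
  59/(1−β) ≥ 91 + 21β/(1−β) ⇒ β ≥ 32/70 = 16/35.
the South fleet: cooperation gives 20 each period; deviation gives 27 once then 7 forever.
  β ≥ 7/20.
Both must hold, so the binding constraint is the North fleet's: β ≥ 16/35.

16/35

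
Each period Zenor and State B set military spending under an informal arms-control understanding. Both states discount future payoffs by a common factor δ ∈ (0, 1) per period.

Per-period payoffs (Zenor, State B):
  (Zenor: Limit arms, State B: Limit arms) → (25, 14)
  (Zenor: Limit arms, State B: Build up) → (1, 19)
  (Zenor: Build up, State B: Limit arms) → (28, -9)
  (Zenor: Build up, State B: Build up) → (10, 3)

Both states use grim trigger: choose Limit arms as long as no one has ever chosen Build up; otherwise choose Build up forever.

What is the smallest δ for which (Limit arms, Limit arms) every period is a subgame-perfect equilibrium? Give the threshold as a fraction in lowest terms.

For Zenor: deviation gain 28−25 = 3, per-period punishment loss 25−10 = 15. IC gives δ ≥ 3/18 = 1/6.
For State B: gain 5, loss 11 per period, so δ ≥ 5/16.
The tighter constraint is State B's, so cooperation needs δ ≥ 5/16.

5/16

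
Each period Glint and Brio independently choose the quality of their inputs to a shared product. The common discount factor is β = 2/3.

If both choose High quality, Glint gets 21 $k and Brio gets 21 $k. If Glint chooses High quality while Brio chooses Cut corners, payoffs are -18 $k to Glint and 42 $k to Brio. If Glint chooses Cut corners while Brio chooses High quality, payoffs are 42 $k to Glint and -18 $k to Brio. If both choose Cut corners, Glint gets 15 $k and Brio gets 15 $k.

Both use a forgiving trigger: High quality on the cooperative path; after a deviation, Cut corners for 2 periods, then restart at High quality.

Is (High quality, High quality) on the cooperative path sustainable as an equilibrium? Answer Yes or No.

No

IC: β+…+β^2 ≥ (42−21)/(21−15) = 7/2.
At β = 2/3: partial sum = 1.1111 < 3.5000. Cooperation not sustainable.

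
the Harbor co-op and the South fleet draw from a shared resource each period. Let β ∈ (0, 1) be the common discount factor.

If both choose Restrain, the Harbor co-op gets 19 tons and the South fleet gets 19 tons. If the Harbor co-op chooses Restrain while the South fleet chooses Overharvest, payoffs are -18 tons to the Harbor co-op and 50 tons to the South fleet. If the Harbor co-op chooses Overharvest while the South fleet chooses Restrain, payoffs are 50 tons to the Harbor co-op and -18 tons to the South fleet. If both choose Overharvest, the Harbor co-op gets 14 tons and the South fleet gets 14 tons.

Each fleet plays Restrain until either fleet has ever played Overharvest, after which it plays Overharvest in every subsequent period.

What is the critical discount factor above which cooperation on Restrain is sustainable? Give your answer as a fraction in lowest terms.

31/36

One-period gain from deviating is 50 − 19 = 31. The loss is 19 − 14 = 5 in every subsequent period, with present value 5·β/(1−β).
Deviation is unprofitable when 5·β/(1−β) ≥ 31, i.e. β/(1−β) ≥ 31/5.
Equivalently β ≥ 31/(31+5) = 31/36.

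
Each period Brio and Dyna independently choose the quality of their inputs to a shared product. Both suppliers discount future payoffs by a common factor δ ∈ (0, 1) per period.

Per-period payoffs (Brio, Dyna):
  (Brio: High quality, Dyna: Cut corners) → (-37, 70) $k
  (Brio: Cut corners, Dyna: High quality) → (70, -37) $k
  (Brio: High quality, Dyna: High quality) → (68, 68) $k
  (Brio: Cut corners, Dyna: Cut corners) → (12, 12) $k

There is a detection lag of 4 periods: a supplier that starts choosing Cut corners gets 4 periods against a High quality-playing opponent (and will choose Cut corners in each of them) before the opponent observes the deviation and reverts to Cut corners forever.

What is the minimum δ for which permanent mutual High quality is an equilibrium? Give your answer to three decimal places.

0.431

A deviator earns 70 for 4 periods, then 12 forever; cooperating earns 68 forever. Multiplying the IC by (1−δ):
68 ≥ 70(1−δ^4) + 12δ^4, so 58·δ^4 ≥ 2 and δ^4 ≥ 1/29.
δ ≥ (1/29)^(1/4) ≈ 0.431.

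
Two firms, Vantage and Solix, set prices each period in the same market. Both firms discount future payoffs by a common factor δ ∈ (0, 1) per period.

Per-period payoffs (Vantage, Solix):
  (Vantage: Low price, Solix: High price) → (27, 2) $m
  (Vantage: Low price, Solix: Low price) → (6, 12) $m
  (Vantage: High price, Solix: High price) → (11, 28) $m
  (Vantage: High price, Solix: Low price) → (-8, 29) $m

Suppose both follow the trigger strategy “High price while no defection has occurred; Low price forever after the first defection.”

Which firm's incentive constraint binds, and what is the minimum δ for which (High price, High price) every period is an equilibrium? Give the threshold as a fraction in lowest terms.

Vantage; δ ≥ 16/21

For Vantage: deviation gain 27−11 = 16, per-period punishment loss 11−6 = 5. IC gives δ ≥ 16/21.
For Solix: gain 1, loss 16 per period, so δ ≥ 1/17.
The tighter constraint is Vantage's, so cooperation needs δ ≥ 16/21.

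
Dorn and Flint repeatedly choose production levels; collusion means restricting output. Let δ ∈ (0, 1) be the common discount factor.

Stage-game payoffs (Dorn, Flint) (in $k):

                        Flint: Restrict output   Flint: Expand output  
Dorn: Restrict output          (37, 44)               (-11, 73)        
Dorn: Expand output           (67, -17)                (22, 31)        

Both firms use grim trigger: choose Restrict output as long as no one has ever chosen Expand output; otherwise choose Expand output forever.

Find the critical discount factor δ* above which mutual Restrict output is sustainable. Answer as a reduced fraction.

For Dorn: deviation gain 67−37 = 30, per-period punishment loss 37−22 = 15. IC gives δ ≥ 30/45 = 2/3.
For Flint: gain 29, loss 13 per period, so δ ≥ 29/42.
The tighter constraint is Flint's, so cooperation needs δ ≥ 29/42.

29/42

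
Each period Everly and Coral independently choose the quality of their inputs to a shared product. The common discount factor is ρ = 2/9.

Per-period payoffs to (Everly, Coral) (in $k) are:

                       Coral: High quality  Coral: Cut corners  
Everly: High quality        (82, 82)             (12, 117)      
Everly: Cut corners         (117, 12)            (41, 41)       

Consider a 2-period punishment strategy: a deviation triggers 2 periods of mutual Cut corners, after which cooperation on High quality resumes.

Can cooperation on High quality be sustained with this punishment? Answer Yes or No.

No

Comparing payoff streams over the 3 periods until play realigns: cooperate → 82(1+ρ+…+ρ^2); deviate → 117 + 41(ρ+…+ρ^2).
Cooperation is sustained iff (82−41)(ρ+…+ρ^2) ≥ 117−82.
ρ+…+ρ^2 = 2/9·(1−(2/9)^2)/(1−2/9) = 0.2716, and (117−82)/(82−41) = 0.8537.
0.2716 < 0.8537, so cooperation is not sustainable.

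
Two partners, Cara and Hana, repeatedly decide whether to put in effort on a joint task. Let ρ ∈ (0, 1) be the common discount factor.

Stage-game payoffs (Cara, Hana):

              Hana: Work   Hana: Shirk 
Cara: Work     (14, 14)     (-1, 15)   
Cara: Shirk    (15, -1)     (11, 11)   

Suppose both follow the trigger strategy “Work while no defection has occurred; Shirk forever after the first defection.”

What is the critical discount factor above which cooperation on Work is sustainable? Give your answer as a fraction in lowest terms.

Cooperation forever yields 14 each period: 14/(1−ρ).
Deviating yields 15 once, then 11 forever: 15 + 11ρ/(1−ρ).
No profitable deviation requires 14/(1−ρ) ≥ 15 + 11ρ/(1−ρ).
Multiplying by (1−ρ): 14 ≥ 15(1−ρ) + 11ρ = 15 − 4ρ.
So 4ρ ≥ 1, i.e. ρ ≥ 1/4.

1/4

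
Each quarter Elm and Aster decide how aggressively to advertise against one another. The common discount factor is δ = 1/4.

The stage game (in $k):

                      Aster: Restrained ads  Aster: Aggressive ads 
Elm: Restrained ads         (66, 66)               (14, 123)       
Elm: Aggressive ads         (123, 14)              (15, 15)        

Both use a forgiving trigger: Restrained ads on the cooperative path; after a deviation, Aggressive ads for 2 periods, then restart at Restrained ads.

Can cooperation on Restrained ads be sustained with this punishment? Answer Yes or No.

IC: δ+…+δ^2 ≥ (123−66)/(66−15) = 19/17.
At δ = 1/4: partial sum = 0.3125 < 1.1176. Cooperation not sustainable.

No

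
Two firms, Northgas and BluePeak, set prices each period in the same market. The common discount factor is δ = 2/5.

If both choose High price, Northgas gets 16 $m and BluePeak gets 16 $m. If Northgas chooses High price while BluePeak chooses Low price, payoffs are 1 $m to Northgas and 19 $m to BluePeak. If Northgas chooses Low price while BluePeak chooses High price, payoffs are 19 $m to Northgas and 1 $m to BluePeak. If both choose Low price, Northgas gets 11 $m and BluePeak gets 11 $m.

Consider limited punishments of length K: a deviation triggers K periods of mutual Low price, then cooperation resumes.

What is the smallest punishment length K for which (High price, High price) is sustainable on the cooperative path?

3

Need Σ_{k=1}^{K} δ^k ≥ (19−16)/(16−11) = 0.6000 at δ = 2/5.
At K = 2 the sum is 0.5600 < 0.6000; at K = 3 it is 0.6240 ≥ 0.6000.
So the minimum punishment length is K = 3.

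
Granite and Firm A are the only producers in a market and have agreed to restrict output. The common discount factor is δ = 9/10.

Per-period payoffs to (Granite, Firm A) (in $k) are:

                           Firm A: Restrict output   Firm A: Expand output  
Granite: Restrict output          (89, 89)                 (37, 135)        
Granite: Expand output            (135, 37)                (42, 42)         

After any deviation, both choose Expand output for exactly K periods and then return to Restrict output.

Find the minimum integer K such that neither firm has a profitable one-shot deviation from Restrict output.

2

Need Σ_{k=1}^{K} δ^k ≥ (135−89)/(89−42) = 0.9787 at δ = 9/10.
At K = 1 the sum is 0.9000 < 0.9787; at K = 2 it is 1.7100 ≥ 0.9787.
So the minimum punishment length is K = 2.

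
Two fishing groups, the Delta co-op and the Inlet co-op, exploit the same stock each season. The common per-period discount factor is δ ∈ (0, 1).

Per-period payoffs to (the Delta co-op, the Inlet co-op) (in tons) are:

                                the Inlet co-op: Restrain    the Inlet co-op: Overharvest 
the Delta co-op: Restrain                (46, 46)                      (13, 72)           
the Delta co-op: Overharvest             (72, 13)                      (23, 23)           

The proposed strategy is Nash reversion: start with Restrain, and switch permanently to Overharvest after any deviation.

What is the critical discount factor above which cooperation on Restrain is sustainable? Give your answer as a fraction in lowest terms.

Under grim trigger the critical discount factor is (T−C)/(T−P) with T = 72, C = 46, P = 23.
δ* = (72−46)/(72−23) = 26/49.

26/49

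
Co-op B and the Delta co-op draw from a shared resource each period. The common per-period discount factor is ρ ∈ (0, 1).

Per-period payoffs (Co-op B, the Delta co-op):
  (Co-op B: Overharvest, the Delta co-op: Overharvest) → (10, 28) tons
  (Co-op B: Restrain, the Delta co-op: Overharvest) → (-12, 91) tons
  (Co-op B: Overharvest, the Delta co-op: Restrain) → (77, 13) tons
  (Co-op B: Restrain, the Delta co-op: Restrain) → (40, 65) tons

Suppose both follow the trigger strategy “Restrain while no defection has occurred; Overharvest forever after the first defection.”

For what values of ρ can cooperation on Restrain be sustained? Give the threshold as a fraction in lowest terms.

37/67

Co-op B: cooperation gives 40 each period; deviation gives 77 once then 10 forever.
  40/(1−ρ) ≥ 77 + 10ρ/(1−ρ) ⇒ ρ ≥ 37/67.
the Delta co-op: cooperation gives 65 each period; deviation gives 91 once then 28 forever.
  ρ ≥ 26/63.
Both must hold, so the binding constraint is Co-op B's: ρ ≥ 37/67.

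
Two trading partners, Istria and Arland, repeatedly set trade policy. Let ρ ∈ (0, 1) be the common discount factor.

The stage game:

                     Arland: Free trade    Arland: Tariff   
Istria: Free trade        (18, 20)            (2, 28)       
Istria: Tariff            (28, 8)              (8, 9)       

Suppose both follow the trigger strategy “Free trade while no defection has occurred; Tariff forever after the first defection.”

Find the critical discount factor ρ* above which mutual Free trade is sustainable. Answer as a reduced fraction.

Istria: cooperation gives 18 each period; deviation gives 28 once then 8 forever.
  18/(1−ρ) ≥ 28 + 8ρ/(1−ρ) ⇒ ρ ≥ 10/20 = 1/2.
Arland: cooperation gives 20 each period; deviation gives 28 once then 9 forever.
  ρ ≥ 8/19.
Both must hold, so the binding constraint is Istria's: ρ ≥ 1/2.

1/2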